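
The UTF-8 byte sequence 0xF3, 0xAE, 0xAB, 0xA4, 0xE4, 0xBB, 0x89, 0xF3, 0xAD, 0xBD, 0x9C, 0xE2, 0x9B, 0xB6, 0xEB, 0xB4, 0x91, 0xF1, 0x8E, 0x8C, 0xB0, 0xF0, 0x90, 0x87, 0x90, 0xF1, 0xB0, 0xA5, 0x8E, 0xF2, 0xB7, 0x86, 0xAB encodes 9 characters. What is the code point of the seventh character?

U+101D0

Offset 0: leading byte 0xF3 = 11110011 → 4-byte char #1 = F3 AE AB A4.
Offset 4: leading byte 0xE4 = 11100100 → 3-byte char #2 = E4 BB 89.
Offset 7: leading byte 0xF3 = 11110011 → 4-byte char #3 = F3 AD BD 9C.
Offset 11: leading byte 0xE2 = 11100010 → 3-byte char #4 = E2 9B B6.
Offset 14: leading byte 0xEB = 11101011 → 3-byte char #5 = EB B4 91.
Offset 17: leading byte 0xF1 = 11110001 → 4-byte char #6 = F1 8E 8C B0.
Offset 21: leading byte 0xF0 = 11110000 → 4-byte char #7 = F0 90 87 90.
Leading byte 0xF0 = 11110000 matches 11110xxx → 4-byte sequence.
Byte 1: 0xF0 = 11110000, payload 000 (3 bits).
Byte 2: 0x90 = 10010000 (10xxxxxx ✓), payload 010000.
Byte 3: 0x87 = 10000111 (10xxxxxx ✓), payload 000111.
Byte 4: 0x90 = 10010000 (10xxxxxx ✓), payload 010000.
Concatenate: 000010000000111010000 = 0x101D0 (21 bits → U+101D0).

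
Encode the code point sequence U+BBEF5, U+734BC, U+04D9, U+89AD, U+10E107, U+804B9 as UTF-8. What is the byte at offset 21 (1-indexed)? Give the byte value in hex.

0xB9

1-indexed offset 21 is 0-indexed offset 20.
U+BBEF5 → 4-byte form F2 BB BB B5 at offsets 0–3.
U+734BC → 4-byte form F1 B3 92 BC at offsets 4–7.
U+04D9 → 2-byte form D3 99 at offsets 8–9.
U+89AD → 3-byte form E8 A6 AD at offsets 10–12.
U+10E107 → 4-byte form F4 8E 84 87 at offsets 13–16.
U+804B9 → 4-byte form F2 80 92 B9 at offsets 17–20.
Offset 20 falls in char 6's range; it's byte 4 of F2 80 92 B9 = 0xB9.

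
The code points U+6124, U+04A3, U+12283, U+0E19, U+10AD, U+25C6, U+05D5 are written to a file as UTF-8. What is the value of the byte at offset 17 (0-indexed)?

0x86

U+6124 → 3-byte form E6 84 A4 at offsets 0–2.
U+04A3 → 2-byte form D2 A3 at offsets 3–4.
U+12283 → 4-byte form F0 92 8A 83 at offsets 5–8.
U+0E19 → 3-byte form E0 B8 99 at offsets 9–11.
U+10AD → 3-byte form E1 82 AD at offsets 12–14.
U+25C6 → 3-byte form E2 97 86 at offsets 15–17.
Offset 17 falls in char 6's range; it's byte 3 of E2 97 86 = 0x86.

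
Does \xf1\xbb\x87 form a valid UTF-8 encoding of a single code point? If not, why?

Leading byte 0xF1 = 11110001 → 4-byte form, but only 3 bytes are present.

invalid (sequence truncated)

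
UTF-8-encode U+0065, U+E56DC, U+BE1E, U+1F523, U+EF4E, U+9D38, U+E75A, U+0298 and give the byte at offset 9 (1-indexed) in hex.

0xF0

1-indexed offset 9 is 0-indexed offset 8.
U+0065 → 1-byte form 65 at offsets 0–0.
U+E56DC → 4-byte form F3 A5 9B 9C at offsets 1–4.
U+BE1E → 3-byte form EB B8 9E at offsets 5–7.
U+1F523 → 4-byte form F0 9F 94 A3 at offsets 8–11.
Offset 8 falls in char 4's range; it's byte 1 of F0 9F 94 A3 = 0xF0.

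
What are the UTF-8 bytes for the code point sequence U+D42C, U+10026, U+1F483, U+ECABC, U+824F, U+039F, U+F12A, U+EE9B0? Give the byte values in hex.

ED 90 AC F0 90 80 A6 F0 9F 92 83 F3 AC AA BC E8 89 8F CE 9F EF 84 AA F3 AE A6 B0

U+D42C: 3-byte form → ED 90 AC.
U+10026: 4-byte form → F0 90 80 A6.
U+1F483: 4-byte form → F0 9F 92 83.
U+ECABC: 4-byte form → F3 AC AA BC.
U+824F: 3-byte form → E8 89 8F.
U+039F: 2-byte form → CE 9F.
U+F12A: 3-byte form → EF 84 AA.
U+EE9B0: 4-byte form → F3 AE A6 B0.
Concatenated (27 bytes): ED 90 AC F0 90 80 A6 F0 9F 92 83 F3 AC AA BC E8 89 8F CE 9F EF 84 AA F3 AE A6 B0.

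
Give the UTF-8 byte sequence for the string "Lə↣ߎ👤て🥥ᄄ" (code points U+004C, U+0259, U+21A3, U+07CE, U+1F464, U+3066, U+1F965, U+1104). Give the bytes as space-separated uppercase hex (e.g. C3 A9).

4C C9 99 E2 86 A3 DF 8E F0 9F 91 A4 E3 81 A6 F0 9F A5 A5 E1 84 84

U+004C: 1-byte form → 4C.
U+0259: 2-byte form → C9 99.
U+21A3: 3-byte form → E2 86 A3.
U+07CE: 2-byte form → DF 8E.
U+1F464: 4-byte form → F0 9F 91 A4.
U+3066: 3-byte form → E3 81 A6.
U+1F965: 4-byte form → F0 9F A5 A5.
U+1104: 3-byte form → E1 84 84.
Concatenated (22 bytes): 4C C9 99 E2 86 A3 DF 8E F0 9F 91 A4 E3 81 A6 F0 9F A5 A5 E1 84 84.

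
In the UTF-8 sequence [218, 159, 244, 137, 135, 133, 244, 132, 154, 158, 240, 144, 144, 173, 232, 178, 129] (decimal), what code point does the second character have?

Offset 0: leading byte 0xDA = 11011010 → 2-byte char #1 = DA 9F.
Offset 2: leading byte 0xF4 = 11110100 → 4-byte char #2 = F4 89 87 85.
Leading byte 0xF4 = 11110100 matches 11110xxx → 4-byte sequence.
Byte 1: 0xF4 = 11110100, payload 100 (3 bits).
Byte 2: 0x89 = 10001001 (10xxxxxx ✓), payload 001001.
Byte 3: 0x87 = 10000111 (10xxxxxx ✓), payload 000111.
Byte 4: 0x85 = 10000101 (10xxxxxx ✓), payload 000101.
Concatenate: 100001001000111000101 = 0x1091C5 (21 bits → U+1091C5).

U+1091C5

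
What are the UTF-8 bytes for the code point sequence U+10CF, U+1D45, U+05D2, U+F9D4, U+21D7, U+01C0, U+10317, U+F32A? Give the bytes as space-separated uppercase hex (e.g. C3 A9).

U+10CF: 3-byte form → E1 83 8F.
U+1D45: 3-byte form → E1 B5 85.
U+05D2: 2-byte form → D7 92.
U+F9D4: 3-byte form → EF A7 94.
U+21D7: 3-byte form → E2 87 97.
U+01C0: 2-byte form → C7 80.
U+10317: 4-byte form → F0 90 8C 97.
U+F32A: 3-byte form → EF 8C AA.
Concatenated (23 bytes): E1 83 8F E1 B5 85 D7 92 EF A7 94 E2 87 97 C7 80 F0 90 8C 97 EF 8C AA.

E1 83 8F E1 B5 85 D7 92 EF A7 94 E2 87 97 C7 80 F0 90 8C 97 EF 8C AA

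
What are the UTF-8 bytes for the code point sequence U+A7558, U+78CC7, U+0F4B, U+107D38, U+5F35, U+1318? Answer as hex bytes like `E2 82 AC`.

F2 A7 95 98 F1 B8 B3 87 E0 BD 8B F4 87 B4 B8 E5 BC B5 E1 8C 98

U+A7558: 4-byte form → F2 A7 95 98.
U+78CC7: 4-byte form → F1 B8 B3 87.
U+0F4B: 3-byte form → E0 BD 8B.
U+107D38: 4-byte form → F4 87 B4 B8.
U+5F35: 3-byte form → E5 BC B5.
U+1318: 3-byte form → E1 8C 98.
Concatenated (21 bytes): F2 A7 95 98 F1 B8 B3 87 E0 BD 8B F4 87 B4 B8 E5 BC B5 E1 8C 98.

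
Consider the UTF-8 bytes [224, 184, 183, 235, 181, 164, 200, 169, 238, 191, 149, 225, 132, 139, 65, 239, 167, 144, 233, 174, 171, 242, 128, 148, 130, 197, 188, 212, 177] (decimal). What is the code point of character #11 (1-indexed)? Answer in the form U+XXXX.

Offset 0: leading byte 0xE0 = 11100000 → 3-byte char #1 = E0 B8 B7.
Offset 3: leading byte 0xEB = 11101011 → 3-byte char #2 = EB B5 A4.
Offset 6: leading byte 0xC8 = 11001000 → 2-byte char #3 = C8 A9.
Offset 8: leading byte 0xEE = 11101110 → 3-byte char #4 = EE BF 95.
Offset 11: leading byte 0xE1 = 11100001 → 3-byte char #5 = E1 84 8B.
Offset 14: leading byte 0x41 = 01000001 → 1-byte char #6 = 41.
Offset 15: leading byte 0xEF = 11101111 → 3-byte char #7 = EF A7 90.
Offset 18: leading byte 0xE9 = 11101001 → 3-byte char #8 = E9 AE AB.
Offset 21: leading byte 0xF2 = 11110010 → 4-byte char #9 = F2 80 94 82.
Offset 25: leading byte 0xC5 = 11000101 → 2-byte char #10 = C5 BC.
Offset 27: leading byte 0xD4 = 11010100 → 2-byte char #11 = D4 B1.
Leading byte 0xD4 = 11010100 matches 110xxxxx → 2-byte sequence.
Byte 1: 0xD4 = 11010100, payload 10100 (5 bits).
Byte 2: 0xB1 = 10110001 (10xxxxxx ✓), payload 110001.
Concatenate: 10100110001 = 0x531 (11 bits → U+0531).

U+0531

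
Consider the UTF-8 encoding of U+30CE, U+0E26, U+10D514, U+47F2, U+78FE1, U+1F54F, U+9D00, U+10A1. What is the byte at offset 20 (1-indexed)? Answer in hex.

1-indexed offset 20 is 0-indexed offset 19.
U+30CE → 3-byte form E3 83 8E at offsets 0–2.
U+0E26 → 3-byte form E0 B8 A6 at offsets 3–5.
U+10D514 → 4-byte form F4 8D 94 94 at offsets 6–9.
U+47F2 → 3-byte form E4 9F B2 at offsets 10–12.
U+78FE1 → 4-byte form F1 B8 BF A1 at offsets 13–16.
U+1F54F → 4-byte form F0 9F 95 8F at offsets 17–20.
Offset 19 falls in char 6's range; it's byte 3 of F0 9F 95 8F = 0x95.

0x95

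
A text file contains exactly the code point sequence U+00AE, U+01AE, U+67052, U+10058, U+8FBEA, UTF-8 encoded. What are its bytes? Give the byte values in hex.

C2 AE C6 AE F1 A7 81 92 F0 90 81 98 F2 8F AF AA

U+00AE: 2-byte form → C2 AE.
U+01AE: 2-byte form → C6 AE.
U+67052: 4-byte form → F1 A7 81 92.
U+10058: 4-byte form → F0 90 81 98.
U+8FBEA: 4-byte form → F2 8F AF AA.
Concatenated (16 bytes): C2 AE C6 AE F1 A7 81 92 F0 90 81 98 F2 8F AF AA.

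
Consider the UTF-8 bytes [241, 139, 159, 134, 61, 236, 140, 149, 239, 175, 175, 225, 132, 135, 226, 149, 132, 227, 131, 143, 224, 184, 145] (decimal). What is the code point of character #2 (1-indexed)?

U+003D

Offset 0: leading byte 0xF1 = 11110001 → 4-byte char #1 = F1 8B 9F 86.
Offset 4: leading byte 0x3D = 00111101 → 1-byte char #2 = 3D.
Leading byte 0x3D = 00111101 matches 0xxxxxxx → 1-byte sequence.
Byte 1: 0x3D = 00111101, payload 0111101 (7 bits).
Concatenate: 0111101 = 0x3D (7 bits → U+003D).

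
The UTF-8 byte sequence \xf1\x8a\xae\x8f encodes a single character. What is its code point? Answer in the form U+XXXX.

U+4AB8F

Leading byte 0xF1 = 11110001 matches 11110xxx → 4-byte sequence.
Byte 1: 0xF1 = 11110001, payload 001 (3 bits).
Byte 2: 0x8A = 10001010 (10xxxxxx ✓), payload 001010.
Byte 3: 0xAE = 10101110 (10xxxxxx ✓), payload 101110.
Byte 4: 0x8F = 10001111 (10xxxxxx ✓), payload 001111.
Concatenate: 001001010101110001111 = 0x4AB8F (21 bits → U+4AB8F).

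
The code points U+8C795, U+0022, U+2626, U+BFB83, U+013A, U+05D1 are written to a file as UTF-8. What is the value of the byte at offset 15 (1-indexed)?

1-indexed offset 15 is 0-indexed offset 14.
U+8C795 → 4-byte form F2 8C 9E 95 at offsets 0–3.
U+0022 → 1-byte form 22 at offsets 4–4.
U+2626 → 3-byte form E2 98 A6 at offsets 5–7.
U+BFB83 → 4-byte form F2 BF AE 83 at offsets 8–11.
U+013A → 2-byte form C4 BA at offsets 12–13.
U+05D1 → 2-byte form D7 91 at offsets 14–15.
Offset 14 falls in char 6's range; it's byte 1 of D7 91 = 0xD7.

0xD7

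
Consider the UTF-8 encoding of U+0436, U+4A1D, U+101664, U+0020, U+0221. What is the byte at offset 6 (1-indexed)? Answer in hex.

1-indexed offset 6 is 0-indexed offset 5.
U+0436 → 2-byte form D0 B6 at offsets 0–1.
U+4A1D → 3-byte form E4 A8 9D at offsets 2–4.
U+101664 → 4-byte form F4 81 99 A4 at offsets 5–8.
Offset 5 falls in char 3's range; it's byte 1 of F4 81 99 A4 = 0xF4.

0xF4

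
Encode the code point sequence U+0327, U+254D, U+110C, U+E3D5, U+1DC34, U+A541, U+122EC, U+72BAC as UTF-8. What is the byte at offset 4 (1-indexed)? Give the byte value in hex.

1-indexed offset 4 is 0-indexed offset 3.
U+0327 → 2-byte form CC A7 at offsets 0–1.
U+254D → 3-byte form E2 95 8D at offsets 2–4.
Offset 3 falls in char 2's range; it's byte 2 of E2 95 8D = 0x95.

0x95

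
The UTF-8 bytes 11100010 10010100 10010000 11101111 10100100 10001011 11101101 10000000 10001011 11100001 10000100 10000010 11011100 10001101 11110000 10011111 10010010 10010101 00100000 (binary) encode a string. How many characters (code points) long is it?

7

Byte at offset 0: 0xE2 = 11100010 → 3-byte char (#1). Advance 3.
Byte at offset 3: 0xEF = 11101111 → 3-byte char (#2). Advance 3.
Byte at offset 6: 0xED = 11101101 → 3-byte char (#3). Advance 3.
Byte at offset 9: 0xE1 = 11100001 → 3-byte char (#4). Advance 3.
Byte at offset 12: 0xDC = 11011100 → 2-byte char (#5). Advance 2.
Byte at offset 14: 0xF0 = 11110000 → 4-byte char (#6). Advance 4.
Byte at offset 18: 0x20 = 00100000 → 1-byte char (#7). Advance 1.
Reached end at offset 19 after 7 code points.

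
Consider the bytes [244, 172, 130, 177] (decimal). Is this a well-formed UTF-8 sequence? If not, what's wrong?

invalid (encodes a value above U+10FFFF)

Leading byte 0xF4 = 11110100 → 4-byte form.
Payload = 0x12C0B1, which exceeds U+10FFFF, the maximum Unicode code point. (Leading bytes F5–FF, or F4 followed by ≥ 0x90, are invalid.)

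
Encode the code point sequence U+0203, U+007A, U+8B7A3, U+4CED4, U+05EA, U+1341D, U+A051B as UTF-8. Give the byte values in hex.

U+0203: 2-byte form → C8 83.
U+007A: 1-byte form → 7A.
U+8B7A3: 4-byte form → F2 8B 9E A3.
U+4CED4: 4-byte form → F1 8C BB 94.
U+05EA: 2-byte form → D7 AA.
U+1341D: 4-byte form → F0 93 90 9D.
U+A051B: 4-byte form → F2 A0 94 9B.
Concatenated (21 bytes): C8 83 7A F2 8B 9E A3 F1 8C BB 94 D7 AA F0 93 90 9D F2 A0 94 9B.

C8 83 7A F2 8B 9E A3 F1 8C BB 94 D7 AA F0 93 90 9D F2 A0 94 9B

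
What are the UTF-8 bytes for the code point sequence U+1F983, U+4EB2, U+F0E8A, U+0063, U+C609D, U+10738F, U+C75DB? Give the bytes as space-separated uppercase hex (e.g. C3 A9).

F0 9F A6 83 E4 BA B2 F3 B0 BA 8A 63 F3 86 82 9D F4 87 8E 8F F3 87 97 9B

U+1F983: 4-byte form → F0 9F A6 83.
U+4EB2: 3-byte form → E4 BA B2.
U+F0E8A: 4-byte form → F3 B0 BA 8A.
U+0063: 1-byte form → 63.
U+C609D: 4-byte form → F3 86 82 9D.
U+10738F: 4-byte form → F4 87 8E 8F.
U+C75DB: 4-byte form → F3 87 97 9B.
Concatenated (24 bytes): F0 9F A6 83 E4 BA B2 F3 B0 BA 8A 63 F3 86 82 9D F4 87 8E 8F F3 87 97 9B.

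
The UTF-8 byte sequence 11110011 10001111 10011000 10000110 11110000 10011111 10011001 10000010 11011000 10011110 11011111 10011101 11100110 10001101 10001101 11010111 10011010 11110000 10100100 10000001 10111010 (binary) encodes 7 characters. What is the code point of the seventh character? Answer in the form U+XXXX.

U+2407A

Offset 0: leading byte 0xF3 = 11110011 → 4-byte char #1 = F3 8F 98 86.
Offset 4: leading byte 0xF0 = 11110000 → 4-byte char #2 = F0 9F 99 82.
Offset 8: leading byte 0xD8 = 11011000 → 2-byte char #3 = D8 9E.
Offset 10: leading byte 0xDF = 11011111 → 2-byte char #4 = DF 9D.
Offset 12: leading byte 0xE6 = 11100110 → 3-byte char #5 = E6 8D 8D.
Offset 15: leading byte 0xD7 = 11010111 → 2-byte char #6 = D7 9A.
Offset 17: leading byte 0xF0 = 11110000 → 4-byte char #7 = F0 A4 81 BA.
Leading byte 0xF0 = 11110000 matches 11110xxx → 4-byte sequence.
Byte 1: 0xF0 = 11110000, payload 000 (3 bits).
Byte 2: 0xA4 = 10100100 (10xxxxxx ✓), payload 100100.
Byte 3: 0x81 = 10000001 (10xxxxxx ✓), payload 000001.
Byte 4: 0xBA = 10111010 (10xxxxxx ✓), payload 111010.
Concatenate: 000100100000001111010 = 0x2407A (21 bits → U+2407A).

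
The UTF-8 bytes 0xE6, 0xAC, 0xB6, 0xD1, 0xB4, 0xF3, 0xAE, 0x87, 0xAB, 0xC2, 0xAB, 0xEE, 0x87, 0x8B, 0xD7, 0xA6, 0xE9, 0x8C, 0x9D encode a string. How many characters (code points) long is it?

Byte at offset 0: 0xE6 = 11100110 → 3-byte char (#1). Advance 3.
Byte at offset 3: 0xD1 = 11010001 → 2-byte char (#2). Advance 2.
Byte at offset 5: 0xF3 = 11110011 → 4-byte char (#3). Advance 4.
Byte at offset 9: 0xC2 = 11000010 → 2-byte char (#4). Advance 2.
Byte at offset 11: 0xEE = 11101110 → 3-byte char (#5). Advance 3.
Byte at offset 14: 0xD7 = 11010111 → 2-byte char (#6). Advance 2.
Byte at offset 16: 0xE9 = 11101001 → 3-byte char (#7). Advance 3.
Reached end at offset 19 after 7 code points.

7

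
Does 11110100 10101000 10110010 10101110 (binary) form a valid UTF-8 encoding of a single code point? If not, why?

Leading byte 0xF4 = 11110100 → 4-byte form.
Payload = 0x128CAE, which exceeds U+10FFFF, the maximum Unicode code point. (Leading bytes F5–FF, or F4 followed by ≥ 0x90, are invalid.)

invalid (encodes a value above U+10FFFF)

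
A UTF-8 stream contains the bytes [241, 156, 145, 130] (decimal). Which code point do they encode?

U+5C442

Leading byte 0xF1 = 11110001 matches 11110xxx → 4-byte sequence.
Byte 1: 0xF1 = 11110001, payload 001 (3 bits).
Byte 2: 0x9C = 10011100 (10xxxxxx ✓), payload 011100.
Byte 3: 0x91 = 10010001 (10xxxxxx ✓), payload 010001.
Byte 4: 0x82 = 10000010 (10xxxxxx ✓), payload 000010.
Concatenate: 001011100010001000010 = 0x5C442 (21 bits → U+5C442).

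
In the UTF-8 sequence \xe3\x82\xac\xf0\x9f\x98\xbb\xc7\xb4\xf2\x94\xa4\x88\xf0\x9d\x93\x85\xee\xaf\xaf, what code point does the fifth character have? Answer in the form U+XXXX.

U+1D4C5

Offset 0: leading byte 0xE3 = 11100011 → 3-byte char #1 = E3 82 AC.
Offset 3: leading byte 0xF0 = 11110000 → 4-byte char #2 = F0 9F 98 BB.
Offset 7: leading byte 0xC7 = 11000111 → 2-byte char #3 = C7 B4.
Offset 9: leading byte 0xF2 = 11110010 → 4-byte char #4 = F2 94 A4 88.
Offset 13: leading byte 0xF0 = 11110000 → 4-byte char #5 = F0 9D 93 85.
Leading byte 0xF0 = 11110000 matches 11110xxx → 4-byte sequence.
Byte 1: 0xF0 = 11110000, payload 000 (3 bits).
Byte 2: 0x9D = 10011101 (10xxxxxx ✓), payload 011101.
Byte 3: 0x93 = 10010011 (10xxxxxx ✓), payload 010011.
Byte 4: 0x85 = 10000101 (10xxxxxx ✓), payload 000101.
Concatenate: 000011101010011000101 = 0x1D4C5 (21 bits → U+1D4C5).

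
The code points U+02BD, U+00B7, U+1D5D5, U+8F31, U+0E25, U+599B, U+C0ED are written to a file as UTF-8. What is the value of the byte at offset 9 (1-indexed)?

1-indexed offset 9 is 0-indexed offset 8.
U+02BD → 2-byte form CA BD at offsets 0–1.
U+00B7 → 2-byte form C2 B7 at offsets 2–3.
U+1D5D5 → 4-byte form F0 9D 97 95 at offsets 4–7.
U+8F31 → 3-byte form E8 BC B1 at offsets 8–10.
Offset 8 falls in char 4's range; it's byte 1 of E8 BC B1 = 0xE8.

0xE8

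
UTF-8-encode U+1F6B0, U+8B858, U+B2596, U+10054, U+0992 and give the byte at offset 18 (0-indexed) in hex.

0x92

U+1F6B0 → 4-byte form F0 9F 9A B0 at offsets 0–3.
U+8B858 → 4-byte form F2 8B A1 98 at offsets 4–7.
U+B2596 → 4-byte form F2 B2 96 96 at offsets 8–11.
U+10054 → 4-byte form F0 90 81 94 at offsets 12–15.
U+0992 → 3-byte form E0 A6 92 at offsets 16–18.
Offset 18 falls in char 5's range; it's byte 3 of E0 A6 92 = 0x92.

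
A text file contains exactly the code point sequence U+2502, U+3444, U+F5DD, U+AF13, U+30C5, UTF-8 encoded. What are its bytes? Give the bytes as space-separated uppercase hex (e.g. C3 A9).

E2 94 82 E3 91 84 EF 97 9D EA BC 93 E3 83 85

U+2502: 3-byte form → E2 94 82.
U+3444: 3-byte form → E3 91 84.
U+F5DD: 3-byte form → EF 97 9D.
U+AF13: 3-byte form → EA BC 93.
U+30C5: 3-byte form → E3 83 85.
Concatenated (15 bytes): E2 94 82 E3 91 84 EF 97 9D EA BC 93 E3 83 85.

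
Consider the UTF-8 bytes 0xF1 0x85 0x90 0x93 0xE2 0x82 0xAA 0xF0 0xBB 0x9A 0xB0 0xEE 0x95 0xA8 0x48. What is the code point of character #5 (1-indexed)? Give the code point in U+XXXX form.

Offset 0: leading byte 0xF1 = 11110001 → 4-byte char #1 = F1 85 90 93.
Offset 4: leading byte 0xE2 = 11100010 → 3-byte char #2 = E2 82 AA.
Offset 7: leading byte 0xF0 = 11110000 → 4-byte char #3 = F0 BB 9A B0.
Offset 11: leading byte 0xEE = 11101110 → 3-byte char #4 = EE 95 A8.
Offset 14: leading byte 0x48 = 01001000 → 1-byte char #5 = 48.
Leading byte 0x48 = 01001000 matches 0xxxxxxx → 1-byte sequence.
Byte 1: 0x48 = 01001000, payload 1001000 (7 bits).
Concatenate: 1001000 = 0x48 (7 bits → U+0048).

U+0048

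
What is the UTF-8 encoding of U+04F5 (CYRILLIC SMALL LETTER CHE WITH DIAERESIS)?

U+04F5 = 0x4F5 = 1269 decimal. In range U+0080–U+07FF → 2-byte form: 110xxxxx 10xxxxxx.
Binary (11 bits): 10011110101.
Split 5+6: 10011 | 110101.
Byte 1: 11010011 = 0xD3.
Byte 2: 10110101 = 0xB5.

D3 B5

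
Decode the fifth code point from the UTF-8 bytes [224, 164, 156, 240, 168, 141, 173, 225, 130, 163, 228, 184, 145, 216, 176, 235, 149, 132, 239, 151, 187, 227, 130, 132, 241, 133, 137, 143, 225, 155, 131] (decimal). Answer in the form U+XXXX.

Offset 0: leading byte 0xE0 = 11100000 → 3-byte char #1 = E0 A4 9C.
Offset 3: leading byte 0xF0 = 11110000 → 4-byte char #2 = F0 A8 8D AD.
Offset 7: leading byte 0xE1 = 11100001 → 3-byte char #3 = E1 82 A3.
Offset 10: leading byte 0xE4 = 11100100 → 3-byte char #4 = E4 B8 91.
Offset 13: leading byte 0xD8 = 11011000 → 2-byte char #5 = D8 B0.
Leading byte 0xD8 = 11011000 matches 110xxxxx → 2-byte sequence.
Byte 1: 0xD8 = 11011000, payload 11000 (5 bits).
Byte 2: 0xB0 = 10110000 (10xxxxxx ✓), payload 110000.
Concatenate: 11000110000 = 0x630 (11 bits → U+0630).

U+0630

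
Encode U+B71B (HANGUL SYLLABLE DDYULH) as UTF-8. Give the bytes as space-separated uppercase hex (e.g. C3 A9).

EB 9C 9B

U+B71B = 0xB71B = 46875 decimal. In range U+0800–U+FFFF → 3-byte form: 1110xxxx 10xxxxxx 10xxxxxx.
Binary (16 bits): 1011011100011011.
Split 4+6+6: 1011 | 011100 | 011011.
Byte 1: 11101011 = 0xEB.
Byte 2: 10011100 = 0x9C.
Byte 3: 10011011 = 0x9B.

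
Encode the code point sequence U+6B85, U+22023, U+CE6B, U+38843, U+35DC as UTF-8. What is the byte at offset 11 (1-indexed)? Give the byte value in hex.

0xF0

1-indexed offset 11 is 0-indexed offset 10.
U+6B85 → 3-byte form E6 AE 85 at offsets 0–2.
U+22023 → 4-byte form F0 A2 80 A3 at offsets 3–6.
U+CE6B → 3-byte form EC B9 AB at offsets 7–9.
U+38843 → 4-byte form F0 B8 A1 83 at offsets 10–13.
Offset 10 falls in char 4's range; it's byte 1 of F0 B8 A1 83 = 0xF0.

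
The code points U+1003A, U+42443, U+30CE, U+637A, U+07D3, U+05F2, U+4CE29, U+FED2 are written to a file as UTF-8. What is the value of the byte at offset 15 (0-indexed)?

0x93

U+1003A → 4-byte form F0 90 80 BA at offsets 0–3.
U+42443 → 4-byte form F1 82 91 83 at offsets 4–7.
U+30CE → 3-byte form E3 83 8E at offsets 8–10.
U+637A → 3-byte form E6 8D BA at offsets 11–13.
U+07D3 → 2-byte form DF 93 at offsets 14–15.
Offset 15 falls in char 5's range; it's byte 2 of DF 93 = 0x93.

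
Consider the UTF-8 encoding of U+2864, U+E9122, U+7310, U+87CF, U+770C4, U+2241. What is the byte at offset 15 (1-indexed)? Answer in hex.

1-indexed offset 15 is 0-indexed offset 14.
U+2864 → 3-byte form E2 A1 A4 at offsets 0–2.
U+E9122 → 4-byte form F3 A9 84 A2 at offsets 3–6.
U+7310 → 3-byte form E7 8C 90 at offsets 7–9.
U+87CF → 3-byte form E8 9F 8F at offsets 10–12.
U+770C4 → 4-byte form F1 B7 83 84 at offsets 13–16.
Offset 14 falls in char 5's range; it's byte 2 of F1 B7 83 84 = 0xB7.

0xB7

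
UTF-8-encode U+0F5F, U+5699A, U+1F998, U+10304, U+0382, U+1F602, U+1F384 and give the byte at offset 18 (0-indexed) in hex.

U+0F5F → 3-byte form E0 BD 9F at offsets 0–2.
U+5699A → 4-byte form F1 96 A6 9A at offsets 3–6.
U+1F998 → 4-byte form F0 9F A6 98 at offsets 7–10.
U+10304 → 4-byte form F0 90 8C 84 at offsets 11–14.
U+0382 → 2-byte form CE 82 at offsets 15–16.
U+1F602 → 4-byte form F0 9F 98 82 at offsets 17–20.
Offset 18 falls in char 6's range; it's byte 2 of F0 9F 98 82 = 0x9F.

0x9F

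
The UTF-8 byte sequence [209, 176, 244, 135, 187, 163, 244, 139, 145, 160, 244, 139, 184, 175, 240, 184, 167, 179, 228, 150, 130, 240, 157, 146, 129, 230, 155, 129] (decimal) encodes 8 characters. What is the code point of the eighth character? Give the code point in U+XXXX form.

U+66C1

Offset 0: leading byte 0xD1 = 11010001 → 2-byte char #1 = D1 B0.
Offset 2: leading byte 0xF4 = 11110100 → 4-byte char #2 = F4 87 BB A3.
Offset 6: leading byte 0xF4 = 11110100 → 4-byte char #3 = F4 8B 91 A0.
Offset 10: leading byte 0xF4 = 11110100 → 4-byte char #4 = F4 8B B8 AF.
Offset 14: leading byte 0xF0 = 11110000 → 4-byte char #5 = F0 B8 A7 B3.
Offset 18: leading byte 0xE4 = 11100100 → 3-byte char #6 = E4 96 82.
Offset 21: leading byte 0xF0 = 11110000 → 4-byte char #7 = F0 9D 92 81.
Offset 25: leading byte 0xE6 = 11100110 → 3-byte char #8 = E6 9B 81.
Leading byte 0xE6 = 11100110 matches 1110xxxx → 3-byte sequence.
Byte 1: 0xE6 = 11100110, payload 0110 (4 bits).
Byte 2: 0x9B = 10011011 (10xxxxxx ✓), payload 011011.
Byte 3: 0x81 = 10000001 (10xxxxxx ✓), payload 000001.
Concatenate: 0110011011000001 = 0x66C1 (16 bits → U+66C1).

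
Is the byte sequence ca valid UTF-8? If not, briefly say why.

Leading byte 0xCA = 11001010 → 2-byte form, but only 1 byte is present.

invalid (sequence truncated)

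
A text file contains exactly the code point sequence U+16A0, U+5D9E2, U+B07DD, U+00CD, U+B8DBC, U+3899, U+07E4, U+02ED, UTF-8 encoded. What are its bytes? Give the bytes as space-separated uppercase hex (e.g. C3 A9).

U+16A0: 3-byte form → E1 9A A0.
U+5D9E2: 4-byte form → F1 9D A7 A2.
U+B07DD: 4-byte form → F2 B0 9F 9D.
U+00CD: 2-byte form → C3 8D.
U+B8DBC: 4-byte form → F2 B8 B6 BC.
U+3899: 3-byte form → E3 A2 99.
U+07E4: 2-byte form → DF A4.
U+02ED: 2-byte form → CB AD.
Concatenated (24 bytes): E1 9A A0 F1 9D A7 A2 F2 B0 9F 9D C3 8D F2 B8 B6 BC E3 A2 99 DF A4 CB AD.

E1 9A A0 F1 9D A7 A2 F2 B0 9F 9D C3 8D F2 B8 B6 BC E3 A2 99 DF A4 CB AD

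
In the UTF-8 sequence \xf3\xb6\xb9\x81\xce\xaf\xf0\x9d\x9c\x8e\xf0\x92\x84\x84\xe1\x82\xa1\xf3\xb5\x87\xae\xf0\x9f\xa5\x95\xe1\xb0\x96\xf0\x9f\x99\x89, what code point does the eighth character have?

U+1C16

Offset 0: leading byte 0xF3 = 11110011 → 4-byte char #1 = F3 B6 B9 81.
Offset 4: leading byte 0xCE = 11001110 → 2-byte char #2 = CE AF.
Offset 6: leading byte 0xF0 = 11110000 → 4-byte char #3 = F0 9D 9C 8E.
Offset 10: leading byte 0xF0 = 11110000 → 4-byte char #4 = F0 92 84 84.
Offset 14: leading byte 0xE1 = 11100001 → 3-byte char #5 = E1 82 A1.
Offset 17: leading byte 0xF3 = 11110011 → 4-byte char #6 = F3 B5 87 AE.
Offset 21: leading byte 0xF0 = 11110000 → 4-byte char #7 = F0 9F A5 95.
Offset 25: leading byte 0xE1 = 11100001 → 3-byte char #8 = E1 B0 96.
Leading byte 0xE1 = 11100001 matches 1110xxxx → 3-byte sequence.
Byte 1: 0xE1 = 11100001, payload 0001 (4 bits).
Byte 2: 0xB0 = 10110000 (10xxxxxx ✓), payload 110000.
Byte 3: 0x96 = 10010110 (10xxxxxx ✓), payload 010110.
Concatenate: 0001110000010110 = 0x1C16 (16 bits → U+1C16).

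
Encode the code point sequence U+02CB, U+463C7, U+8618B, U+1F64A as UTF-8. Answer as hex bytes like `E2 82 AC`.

CB 8B F1 86 8F 87 F2 86 86 8B F0 9F 99 8A

U+02CB: 2-byte form → CB 8B.
U+463C7: 4-byte form → F1 86 8F 87.
U+8618B: 4-byte form → F2 86 86 8B.
U+1F64A: 4-byte form → F0 9F 99 8A.
Concatenated (14 bytes): CB 8B F1 86 8F 87 F2 86 86 8B F0 9F 99 8A.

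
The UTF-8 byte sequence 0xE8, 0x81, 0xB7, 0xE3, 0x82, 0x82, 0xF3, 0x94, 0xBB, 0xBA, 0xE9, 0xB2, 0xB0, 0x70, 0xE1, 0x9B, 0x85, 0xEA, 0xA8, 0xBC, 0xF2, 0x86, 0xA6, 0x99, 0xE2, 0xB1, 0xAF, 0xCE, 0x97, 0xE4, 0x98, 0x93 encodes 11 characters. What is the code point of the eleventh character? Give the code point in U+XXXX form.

U+4613

Offset 0: leading byte 0xE8 = 11101000 → 3-byte char #1 = E8 81 B7.
Offset 3: leading byte 0xE3 = 11100011 → 3-byte char #2 = E3 82 82.
Offset 6: leading byte 0xF3 = 11110011 → 4-byte char #3 = F3 94 BB BA.
Offset 10: leading byte 0xE9 = 11101001 → 3-byte char #4 = E9 B2 B0.
Offset 13: leading byte 0x70 = 01110000 → 1-byte char #5 = 70.
Offset 14: leading byte 0xE1 = 11100001 → 3-byte char #6 = E1 9B 85.
Offset 17: leading byte 0xEA = 11101010 → 3-byte char #7 = EA A8 BC.
Offset 20: leading byte 0xF2 = 11110010 → 4-byte char #8 = F2 86 A6 99.
Offset 24: leading byte 0xE2 = 11100010 → 3-byte char #9 = E2 B1 AF.
Offset 27: leading byte 0xCE = 11001110 → 2-byte char #10 = CE 97.
Offset 29: leading byte 0xE4 = 11100100 → 3-byte char #11 = E4 98 93.
Leading byte 0xE4 = 11100100 matches 1110xxxx → 3-byte sequence.
Byte 1: 0xE4 = 11100100, payload 0100 (4 bits).
Byte 2: 0x98 = 10011000 (10xxxxxx ✓), payload 011000.
Byte 3: 0x93 = 10010011 (10xxxxxx ✓), payload 010011.
Concatenate: 0100011000010011 = 0x4613 (16 bits → U+4613).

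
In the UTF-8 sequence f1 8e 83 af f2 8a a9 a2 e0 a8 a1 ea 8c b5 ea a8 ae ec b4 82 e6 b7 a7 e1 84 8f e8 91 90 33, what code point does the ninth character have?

U+8450

Offset 0: leading byte 0xF1 = 11110001 → 4-byte char #1 = F1 8E 83 AF.
Offset 4: leading byte 0xF2 = 11110010 → 4-byte char #2 = F2 8A A9 A2.
Offset 8: leading byte 0xE0 = 11100000 → 3-byte char #3 = E0 A8 A1.
Offset 11: leading byte 0xEA = 11101010 → 3-byte char #4 = EA 8C B5.
Offset 14: leading byte 0xEA = 11101010 → 3-byte char #5 = EA A8 AE.
Offset 17: leading byte 0xEC = 11101100 → 3-byte char #6 = EC B4 82.
Offset 20: leading byte 0xE6 = 11100110 → 3-byte char #7 = E6 B7 A7.
Offset 23: leading byte 0xE1 = 11100001 → 3-byte char #8 = E1 84 8F.
Offset 26: leading byte 0xE8 = 11101000 → 3-byte char #9 = E8 91 90.
Leading byte 0xE8 = 11101000 matches 1110xxxx → 3-byte sequence.
Byte 1: 0xE8 = 11101000, payload 1000 (4 bits).
Byte 2: 0x91 = 10010001 (10xxxxxx ✓), payload 010001.
Byte 3: 0x90 = 10010000 (10xxxxxx ✓), payload 010000.
Concatenate: 1000010001010000 = 0x8450 (16 bits → U+8450).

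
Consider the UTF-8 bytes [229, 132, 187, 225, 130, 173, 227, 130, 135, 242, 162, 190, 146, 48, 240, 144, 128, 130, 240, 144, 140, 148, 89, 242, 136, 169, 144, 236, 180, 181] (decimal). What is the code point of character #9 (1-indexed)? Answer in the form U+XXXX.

U+88A50

Offset 0: leading byte 0xE5 = 11100101 → 3-byte char #1 = E5 84 BB.
Offset 3: leading byte 0xE1 = 11100001 → 3-byte char #2 = E1 82 AD.
Offset 6: leading byte 0xE3 = 11100011 → 3-byte char #3 = E3 82 87.
Offset 9: leading byte 0xF2 = 11110010 → 4-byte char #4 = F2 A2 BE 92.
Offset 13: leading byte 0x30 = 00110000 → 1-byte char #5 = 30.
Offset 14: leading byte 0xF0 = 11110000 → 4-byte char #6 = F0 90 80 82.
Offset 18: leading byte 0xF0 = 11110000 → 4-byte char #7 = F0 90 8C 94.
Offset 22: leading byte 0x59 = 01011001 → 1-byte char #8 = 59.
Offset 23: leading byte 0xF2 = 11110010 → 4-byte char #9 = F2 88 A9 90.
Leading byte 0xF2 = 11110010 matches 11110xxx → 4-byte sequence.
Byte 1: 0xF2 = 11110010, payload 010 (3 bits).
Byte 2: 0x88 = 10001000 (10xxxxxx ✓), payload 001000.
Byte 3: 0xA9 = 10101001 (10xxxxxx ✓), payload 101001.
Byte 4: 0x90 = 10010000 (10xxxxxx ✓), payload 010000.
Concatenate: 010001000101001010000 = 0x88A50 (21 bits → U+88A50).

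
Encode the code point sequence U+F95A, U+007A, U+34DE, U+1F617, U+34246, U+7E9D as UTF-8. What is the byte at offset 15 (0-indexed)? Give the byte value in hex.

0xE7

U+F95A → 3-byte form EF A5 9A at offsets 0–2.
U+007A → 1-byte form 7A at offsets 3–3.
U+34DE → 3-byte form E3 93 9E at offsets 4–6.
U+1F617 → 4-byte form F0 9F 98 97 at offsets 7–10.
U+34246 → 4-byte form F0 B4 89 86 at offsets 11–14.
U+7E9D → 3-byte form E7 BA 9D at offsets 15–17.
Offset 15 falls in char 6's range; it's byte 1 of E7 BA 9D = 0xE7.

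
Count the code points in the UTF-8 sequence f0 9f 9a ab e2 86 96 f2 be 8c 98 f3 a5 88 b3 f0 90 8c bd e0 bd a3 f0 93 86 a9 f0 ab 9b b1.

Byte at offset 0: 0xF0 = 11110000 → 4-byte char (#1). Advance 4.
Byte at offset 4: 0xE2 = 11100010 → 3-byte char (#2). Advance 3.
Byte at offset 7: 0xF2 = 11110010 → 4-byte char (#3). Advance 4.
Byte at offset 11: 0xF3 = 11110011 → 4-byte char (#4). Advance 4.
Byte at offset 15: 0xF0 = 11110000 → 4-byte char (#5). Advance 4.
Byte at offset 19: 0xE0 = 11100000 → 3-byte char (#6). Advance 3.
Byte at offset 22: 0xF0 = 11110000 → 4-byte char (#7). Advance 4.
Byte at offset 26: 0xF0 = 11110000 → 4-byte char (#8). Advance 4.
Reached end at offset 30 after 8 code points.

8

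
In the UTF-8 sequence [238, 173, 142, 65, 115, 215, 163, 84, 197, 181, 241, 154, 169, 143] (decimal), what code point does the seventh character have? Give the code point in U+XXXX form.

U+5AA4F

Offset 0: leading byte 0xEE = 11101110 → 3-byte char #1 = EE AD 8E.
Offset 3: leading byte 0x41 = 01000001 → 1-byte char #2 = 41.
Offset 4: leading byte 0x73 = 01110011 → 1-byte char #3 = 73.
Offset 5: leading byte 0xD7 = 11010111 → 2-byte char #4 = D7 A3.
Offset 7: leading byte 0x54 = 01010100 → 1-byte char #5 = 54.
Offset 8: leading byte 0xC5 = 11000101 → 2-byte char #6 = C5 B5.
Offset 10: leading byte 0xF1 = 11110001 → 4-byte char #7 = F1 9A A9 8F.
Leading byte 0xF1 = 11110001 matches 11110xxx → 4-byte sequence.
Byte 1: 0xF1 = 11110001, payload 001 (3 bits).
Byte 2: 0x9A = 10011010 (10xxxxxx ✓), payload 011010.
Byte 3: 0xA9 = 10101001 (10xxxxxx ✓), payload 101001.
Byte 4: 0x8F = 10001111 (10xxxxxx ✓), payload 001111.
Concatenate: 001011010101001001111 = 0x5AA4F (21 bits → U+5AA4F).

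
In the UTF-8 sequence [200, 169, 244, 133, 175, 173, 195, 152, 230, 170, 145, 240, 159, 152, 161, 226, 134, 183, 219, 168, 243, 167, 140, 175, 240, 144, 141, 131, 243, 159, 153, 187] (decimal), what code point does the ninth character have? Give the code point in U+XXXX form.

Offset 0: leading byte 0xC8 = 11001000 → 2-byte char #1 = C8 A9.
Offset 2: leading byte 0xF4 = 11110100 → 4-byte char #2 = F4 85 AF AD.
Offset 6: leading byte 0xC3 = 11000011 → 2-byte char #3 = C3 98.
Offset 8: leading byte 0xE6 = 11100110 → 3-byte char #4 = E6 AA 91.
Offset 11: leading byte 0xF0 = 11110000 → 4-byte char #5 = F0 9F 98 A1.
Offset 15: leading byte 0xE2 = 11100010 → 3-byte char #6 = E2 86 B7.
Offset 18: leading byte 0xDB = 11011011 → 2-byte char #7 = DB A8.
Offset 20: leading byte 0xF3 = 11110011 → 4-byte char #8 = F3 A7 8C AF.
Offset 24: leading byte 0xF0 = 11110000 → 4-byte char #9 = F0 90 8D 83.
Leading byte 0xF0 = 11110000 matches 11110xxx → 4-byte sequence.
Byte 1: 0xF0 = 11110000, payload 000 (3 bits).
Byte 2: 0x90 = 10010000 (10xxxxxx ✓), payload 010000.
Byte 3: 0x8D = 10001101 (10xxxxxx ✓), payload 001101.
Byte 4: 0x83 = 10000011 (10xxxxxx ✓), payload 000011.
Concatenate: 000010000001101000011 = 0x10343 (21 bits → U+10343).

U+10343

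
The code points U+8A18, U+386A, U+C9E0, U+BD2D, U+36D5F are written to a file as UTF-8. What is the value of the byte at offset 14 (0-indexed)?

0xB5

U+8A18 → 3-byte form E8 A8 98 at offsets 0–2.
U+386A → 3-byte form E3 A1 AA at offsets 3–5.
U+C9E0 → 3-byte form EC A7 A0 at offsets 6–8.
U+BD2D → 3-byte form EB B4 AD at offsets 9–11.
U+36D5F → 4-byte form F0 B6 B5 9F at offsets 12–15.
Offset 14 falls in char 5's range; it's byte 3 of F0 B6 B5 9F = 0xB5.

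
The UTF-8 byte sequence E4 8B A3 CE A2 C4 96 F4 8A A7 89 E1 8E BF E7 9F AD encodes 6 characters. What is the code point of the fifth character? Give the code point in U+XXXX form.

U+13BF

Offset 0: leading byte 0xE4 = 11100100 → 3-byte char #1 = E4 8B A3.
Offset 3: leading byte 0xCE = 11001110 → 2-byte char #2 = CE A2.
Offset 5: leading byte 0xC4 = 11000100 → 2-byte char #3 = C4 96.
Offset 7: leading byte 0xF4 = 11110100 → 4-byte char #4 = F4 8A A7 89.
Offset 11: leading byte 0xE1 = 11100001 → 3-byte char #5 = E1 8E BF.
Leading byte 0xE1 = 11100001 matches 1110xxxx → 3-byte sequence.
Byte 1: 0xE1 = 11100001, payload 0001 (4 bits).
Byte 2: 0x8E = 10001110 (10xxxxxx ✓), payload 001110.
Byte 3: 0xBF = 10111111 (10xxxxxx ✓), payload 111111.
Concatenate: 0001001110111111 = 0x13BF (16 bits → U+13BF).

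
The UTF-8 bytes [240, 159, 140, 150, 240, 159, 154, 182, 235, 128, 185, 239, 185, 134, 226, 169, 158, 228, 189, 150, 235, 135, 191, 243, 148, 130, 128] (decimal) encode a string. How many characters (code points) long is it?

Byte at offset 0: 0xF0 = 11110000 → 4-byte char (#1). Advance 4.
Byte at offset 4: 0xF0 = 11110000 → 4-byte char (#2). Advance 4.
Byte at offset 8: 0xEB = 11101011 → 3-byte char (#3). Advance 3.
Byte at offset 11: 0xEF = 11101111 → 3-byte char (#4). Advance 3.
Byte at offset 14: 0xE2 = 11100010 → 3-byte char (#5). Advance 3.
Byte at offset 17: 0xE4 = 11100100 → 3-byte char (#6). Advance 3.
Byte at offset 20: 0xEB = 11101011 → 3-byte char (#7). Advance 3.
Byte at offset 23: 0xF3 = 11110011 → 4-byte char (#8). Advance 4.
Reached end at offset 27 after 8 code points.

8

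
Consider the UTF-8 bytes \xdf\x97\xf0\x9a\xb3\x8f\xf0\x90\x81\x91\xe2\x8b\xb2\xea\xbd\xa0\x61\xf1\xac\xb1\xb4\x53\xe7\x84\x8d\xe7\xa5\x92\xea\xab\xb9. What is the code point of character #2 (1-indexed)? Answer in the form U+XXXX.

Offset 0: leading byte 0xDF = 11011111 → 2-byte char #1 = DF 97.
Offset 2: leading byte 0xF0 = 11110000 → 4-byte char #2 = F0 9A B3 8F.
Leading byte 0xF0 = 11110000 matches 11110xxx → 4-byte sequence.
Byte 1: 0xF0 = 11110000, payload 000 (3 bits).
Byte 2: 0x9A = 10011010 (10xxxxxx ✓), payload 011010.
Byte 3: 0xB3 = 10110011 (10xxxxxx ✓), payload 110011.
Byte 4: 0x8F = 10001111 (10xxxxxx ✓), payload 001111.
Concatenate: 000011010110011001111 = 0x1ACCF (21 bits → U+1ACCF).

U+1ACCF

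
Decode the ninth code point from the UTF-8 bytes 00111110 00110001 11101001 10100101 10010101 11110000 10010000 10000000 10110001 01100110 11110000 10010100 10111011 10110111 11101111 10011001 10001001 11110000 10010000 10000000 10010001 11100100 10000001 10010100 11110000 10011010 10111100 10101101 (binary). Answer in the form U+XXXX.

Offset 0: leading byte 0x3E = 00111110 → 1-byte char #1 = 3E.
Offset 1: leading byte 0x31 = 00110001 → 1-byte char #2 = 31.
Offset 2: leading byte 0xE9 = 11101001 → 3-byte char #3 = E9 A5 95.
Offset 5: leading byte 0xF0 = 11110000 → 4-byte char #4 = F0 90 80 B1.
Offset 9: leading byte 0x66 = 01100110 → 1-byte char #5 = 66.
Offset 10: leading byte 0xF0 = 11110000 → 4-byte char #6 = F0 94 BB B7.
Offset 14: leading byte 0xEF = 11101111 → 3-byte char #7 = EF 99 89.
Offset 17: leading byte 0xF0 = 11110000 → 4-byte char #8 = F0 90 80 91.
Offset 21: leading byte 0xE4 = 11100100 → 3-byte char #9 = E4 81 94.
Leading byte 0xE4 = 11100100 matches 1110xxxx → 3-byte sequence.
Byte 1: 0xE4 = 11100100, payload 0100 (4 bits).
Byte 2: 0x81 = 10000001 (10xxxxxx ✓), payload 000001.
Byte 3: 0x94 = 10010100 (10xxxxxx ✓), payload 010100.
Concatenate: 0100000001010100 = 0x4054 (16 bits → U+4054).

U+4054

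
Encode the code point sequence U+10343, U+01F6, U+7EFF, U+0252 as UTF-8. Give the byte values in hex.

U+10343: 4-byte form → F0 90 8D 83.
U+01F6: 2-byte form → C7 B6.
U+7EFF: 3-byte form → E7 BB BF.
U+0252: 2-byte form → C9 92.
Concatenated (11 bytes): F0 90 8D 83 C7 B6 E7 BB BF C9 92.

F0 90 8D 83 C7 B6 E7 BB BF C9 92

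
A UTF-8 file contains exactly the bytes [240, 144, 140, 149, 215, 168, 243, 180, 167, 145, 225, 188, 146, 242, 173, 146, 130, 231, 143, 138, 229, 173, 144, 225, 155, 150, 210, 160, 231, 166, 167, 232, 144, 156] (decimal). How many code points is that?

11

Byte at offset 0: 0xF0 = 11110000 → 4-byte char (#1). Advance 4.
Byte at offset 4: 0xD7 = 11010111 → 2-byte char (#2). Advance 2.
Byte at offset 6: 0xF3 = 11110011 → 4-byte char (#3). Advance 4.
Byte at offset 10: 0xE1 = 11100001 → 3-byte char (#4). Advance 3.
Byte at offset 13: 0xF2 = 11110010 → 4-byte char (#5). Advance 4.
Byte at offset 17: 0xE7 = 11100111 → 3-byte char (#6). Advance 3.
Byte at offset 20: 0xE5 = 11100101 → 3-byte char (#7). Advance 3.
Byte at offset 23: 0xE1 = 11100001 → 3-byte char (#8). Advance 3.
Byte at offset 26: 0xD2 = 11010010 → 2-byte char (#9). Advance 2.
Byte at offset 28: 0xE7 = 11100111 → 3-byte char (#10). Advance 3.
Byte at offset 31: 0xE8 = 11101000 → 3-byte char (#11). Advance 3.
Reached end at offset 34 after 11 code points.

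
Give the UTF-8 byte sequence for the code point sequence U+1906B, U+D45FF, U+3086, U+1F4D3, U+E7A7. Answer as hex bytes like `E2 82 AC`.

U+1906B: 4-byte form → F0 99 81 AB.
U+D45FF: 4-byte form → F3 94 97 BF.
U+3086: 3-byte form → E3 82 86.
U+1F4D3: 4-byte form → F0 9F 93 93.
U+E7A7: 3-byte form → EE 9E A7.
Concatenated (18 bytes): F0 99 81 AB F3 94 97 BF E3 82 86 F0 9F 93 93 EE 9E A7.

F0 99 81 AB F3 94 97 BF E3 82 86 F0 9F 93 93 EE 9E A7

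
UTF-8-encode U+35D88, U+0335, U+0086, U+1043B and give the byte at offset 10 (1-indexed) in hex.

1-indexed offset 10 is 0-indexed offset 9.
U+35D88 → 4-byte form F0 B5 B6 88 at offsets 0–3.
U+0335 → 2-byte form CC B5 at offsets 4–5.
U+0086 → 2-byte form C2 86 at offsets 6–7.
U+1043B → 4-byte form F0 90 90 BB at offsets 8–11.
Offset 9 falls in char 4's range; it's byte 2 of F0 90 90 BB = 0x90.

0x90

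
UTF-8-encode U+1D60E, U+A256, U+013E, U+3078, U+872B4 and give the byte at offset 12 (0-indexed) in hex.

0xF2

U+1D60E → 4-byte form F0 9D 98 8E at offsets 0–3.
U+A256 → 3-byte form EA 89 96 at offsets 4–6.
U+013E → 2-byte form C4 BE at offsets 7–8.
U+3078 → 3-byte form E3 81 B8 at offsets 9–11.
U+872B4 → 4-byte form F2 87 8A B4 at offsets 12–15.
Offset 12 falls in char 5's range; it's byte 1 of F2 87 8A B4 = 0xF2.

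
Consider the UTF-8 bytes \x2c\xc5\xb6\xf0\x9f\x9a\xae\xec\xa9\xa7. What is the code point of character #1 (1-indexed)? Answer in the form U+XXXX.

Offset 0: leading byte 0x2C = 00101100 → 1-byte char #1 = 2C.
Leading byte 0x2C = 00101100 matches 0xxxxxxx → 1-byte sequence.
Byte 1: 0x2C = 00101100, payload 0101100 (7 bits).
Concatenate: 0101100 = 0x2C (7 bits → U+002C).

U+002C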